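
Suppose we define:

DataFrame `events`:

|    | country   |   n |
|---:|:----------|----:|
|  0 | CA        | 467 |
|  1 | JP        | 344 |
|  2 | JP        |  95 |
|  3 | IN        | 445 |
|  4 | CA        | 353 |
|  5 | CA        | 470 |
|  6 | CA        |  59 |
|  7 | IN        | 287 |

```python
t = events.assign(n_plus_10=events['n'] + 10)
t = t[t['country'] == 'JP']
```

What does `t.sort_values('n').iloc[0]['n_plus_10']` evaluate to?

105

add column n_plus_10 = events['n'] + 10:
  country    n  n_plus_10
0      CA  467        477
1      JP  344        354
2      JP   95        105
3      IN  445        455
4      CA  353        363
5      CA  470        480
6      CA   59         69
7      IN  287        297
filter rows where country == 'JP':
  country    n  n_plus_10
1      JP  344        354
2      JP   95        105
sort by n:
  country    n  n_plus_10
2      JP   95        105
1      JP  344        354
Taking the value at position 0, column 'n_plus_10' gives 105.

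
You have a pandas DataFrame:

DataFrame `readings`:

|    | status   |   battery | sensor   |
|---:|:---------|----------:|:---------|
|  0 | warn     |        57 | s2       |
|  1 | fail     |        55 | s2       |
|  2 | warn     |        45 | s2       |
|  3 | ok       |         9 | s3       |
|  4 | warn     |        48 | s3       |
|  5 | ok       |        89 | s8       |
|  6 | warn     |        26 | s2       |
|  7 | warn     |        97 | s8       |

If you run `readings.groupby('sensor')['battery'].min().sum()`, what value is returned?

group by sensor, min of battery:
sensor
s2    26
s3     9
s8    89
Name: battery, dtype: int64
Reading off the sum of the resulting series, we get 124.

124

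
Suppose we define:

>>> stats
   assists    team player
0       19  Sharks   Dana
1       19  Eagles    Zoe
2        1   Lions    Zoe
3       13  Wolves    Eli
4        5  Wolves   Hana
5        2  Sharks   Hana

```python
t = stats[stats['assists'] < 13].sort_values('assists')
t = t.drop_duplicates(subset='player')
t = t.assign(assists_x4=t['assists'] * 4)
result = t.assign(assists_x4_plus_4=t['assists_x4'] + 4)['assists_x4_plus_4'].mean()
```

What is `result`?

filter rows where assists < 13:
   assists    team player
2        1   Lions    Zoe
4        5  Wolves   Hana
5        2  Sharks   Hana
sort by assists:
   assists    team player
2        1   Lions    Zoe
5        2  Sharks   Hana
4        5  Wolves   Hana
drop duplicate player (keep=first):
   assists    team player
2        1   Lions    Zoe
5        2  Sharks   Hana
add column assists_x4 = t['assists'] * 4:
   assists    team player  assists_x4
2        1   Lions    Zoe           4
5        2  Sharks   Hana           8
add column assists_x4_plus_4 = t['assists_x4'] + 4:
   assists    team player  assists_x4  assists_x4_plus_4
2        1   Lions    Zoe           4                  8
5        2  Sharks   Hana           8                 12

10.0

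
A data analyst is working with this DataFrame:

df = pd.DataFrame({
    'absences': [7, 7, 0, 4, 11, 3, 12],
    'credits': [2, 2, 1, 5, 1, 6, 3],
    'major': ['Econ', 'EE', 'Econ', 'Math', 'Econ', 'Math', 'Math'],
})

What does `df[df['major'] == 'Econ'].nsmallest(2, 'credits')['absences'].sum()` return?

filter rows where major == 'Econ':
   absences  credits major
0         7        2  Econ
2         0        1  Econ
4        11        1  Econ
take 2 rows with smallest credits:
   absences  credits major
2         0        1  Econ
4        11        1  Econ
Then the sum of column 'absences': 11

11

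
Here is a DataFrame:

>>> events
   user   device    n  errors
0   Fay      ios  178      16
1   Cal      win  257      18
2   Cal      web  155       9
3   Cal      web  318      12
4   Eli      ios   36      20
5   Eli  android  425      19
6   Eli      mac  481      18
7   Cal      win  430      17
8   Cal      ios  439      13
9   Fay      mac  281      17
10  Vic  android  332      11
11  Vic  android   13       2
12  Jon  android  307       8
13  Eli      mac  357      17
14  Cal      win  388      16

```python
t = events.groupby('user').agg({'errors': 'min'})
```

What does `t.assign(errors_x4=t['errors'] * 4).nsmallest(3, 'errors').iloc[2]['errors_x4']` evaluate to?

36

group by user, min of errors:
      errors
user        
Cal        9
Eli       17
Fay       16
Jon        8
Vic        2
add column errors_x4 = t['errors'] * 4:
      errors  errors_x4
user                   
Cal        9         36
Eli       17         68
Fay       16         64
Jon        8         32
Vic        2          8
take 3 rows with smallest errors:
      errors  errors_x4
user                   
Vic        2          8
Jon        8         32
Cal        9         36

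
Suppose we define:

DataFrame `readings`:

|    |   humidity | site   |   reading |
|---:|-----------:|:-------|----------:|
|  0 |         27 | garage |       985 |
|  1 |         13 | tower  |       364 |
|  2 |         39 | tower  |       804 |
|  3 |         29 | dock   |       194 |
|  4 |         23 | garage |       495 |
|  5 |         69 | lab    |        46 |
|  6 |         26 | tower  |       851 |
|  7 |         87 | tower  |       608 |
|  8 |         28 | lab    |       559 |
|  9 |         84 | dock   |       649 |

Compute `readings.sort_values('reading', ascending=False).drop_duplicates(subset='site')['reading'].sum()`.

3044

sort by reading descending:
   humidity    site  reading
0        27  garage      985
6        26   tower      851
2        39   tower      804
9        84    dock      649
7        87   tower      608
8        28     lab      559
4        23  garage      495
1        13   tower      364
3        29    dock      194
5        69     lab       46
drop duplicate site (keep=first):
   humidity    site  reading
0        27  garage      985
6        26   tower      851
9        84    dock      649
8        28     lab      559
So sum() = 3044.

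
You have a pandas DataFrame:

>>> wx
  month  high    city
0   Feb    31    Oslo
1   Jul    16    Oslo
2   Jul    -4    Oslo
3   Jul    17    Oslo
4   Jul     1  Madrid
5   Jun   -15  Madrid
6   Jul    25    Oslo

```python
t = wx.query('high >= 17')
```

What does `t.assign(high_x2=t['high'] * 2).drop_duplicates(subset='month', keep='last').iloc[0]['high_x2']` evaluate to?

filter rows where high >= 17:
  month  high  city
0   Feb    31  Oslo
3   Jul    17  Oslo
6   Jul    25  Oslo
add column high_x2 = t['high'] * 2:
  month  high  city  high_x2
0   Feb    31  Oslo       62
3   Jul    17  Oslo       34
6   Jul    25  Oslo       50
drop duplicate month (keep=last):
  month  high  city  high_x2
0   Feb    31  Oslo       62
6   Jul    25  Oslo       50

62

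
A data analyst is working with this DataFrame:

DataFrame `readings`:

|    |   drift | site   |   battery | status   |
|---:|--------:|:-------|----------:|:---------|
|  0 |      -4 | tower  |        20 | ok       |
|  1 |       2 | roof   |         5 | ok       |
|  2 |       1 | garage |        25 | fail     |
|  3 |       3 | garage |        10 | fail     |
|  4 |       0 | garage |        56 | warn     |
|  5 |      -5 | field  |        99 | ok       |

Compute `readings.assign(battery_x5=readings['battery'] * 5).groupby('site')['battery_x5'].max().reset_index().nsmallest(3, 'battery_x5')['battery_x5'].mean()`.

135.0

add column battery_x5 = readings['battery'] * 5:
   drift    site  battery status  battery_x5
0     -4   tower       20     ok         100
1      2    roof        5     ok          25
2      1  garage       25   fail         125
3      3  garage       10   fail          50
4      0  garage       56   warn         280
5     -5   field       99     ok         495
group by site, max of battery_x5:
site
field     495
garage    280
roof       25
tower     100
Name: battery_x5, dtype: int64
reset_index():
     site  battery_x5
0   field         495
1  garage         280
2    roof          25
3   tower         100
take 3 rows with smallest battery_x5:
     site  battery_x5
2    roof          25
3   tower         100
1  garage         280
Finally, mean of column 'battery_x5' = 135.0.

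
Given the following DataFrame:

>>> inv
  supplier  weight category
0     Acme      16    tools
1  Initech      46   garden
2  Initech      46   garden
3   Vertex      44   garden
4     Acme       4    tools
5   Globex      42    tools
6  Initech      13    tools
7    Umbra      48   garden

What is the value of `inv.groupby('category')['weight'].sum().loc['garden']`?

group by category, sum of weight:
category
garden    184
tools      75
Name: weight, dtype: int64
value at index 'garden' → 184

184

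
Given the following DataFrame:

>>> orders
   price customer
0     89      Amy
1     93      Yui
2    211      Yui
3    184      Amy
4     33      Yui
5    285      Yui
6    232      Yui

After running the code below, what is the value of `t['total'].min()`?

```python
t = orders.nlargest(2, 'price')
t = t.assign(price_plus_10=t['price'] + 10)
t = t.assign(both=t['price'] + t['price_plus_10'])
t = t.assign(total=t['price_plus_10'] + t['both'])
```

take 2 rows with largest price:
   price customer
5    285      Yui
6    232      Yui
add column price_plus_10 = t['price'] + 10:
   price customer  price_plus_10
5    285      Yui            295
6    232      Yui            242
add column both = t['price'] + t['price_plus_10']:
   price customer  price_plus_10  both
5    285      Yui            295   580
6    232      Yui            242   474
add column total = t['price_plus_10'] + t['both']:
   price customer  price_plus_10  both  total
5    285      Yui            295   580    875
6    232      Yui            242   474    716

716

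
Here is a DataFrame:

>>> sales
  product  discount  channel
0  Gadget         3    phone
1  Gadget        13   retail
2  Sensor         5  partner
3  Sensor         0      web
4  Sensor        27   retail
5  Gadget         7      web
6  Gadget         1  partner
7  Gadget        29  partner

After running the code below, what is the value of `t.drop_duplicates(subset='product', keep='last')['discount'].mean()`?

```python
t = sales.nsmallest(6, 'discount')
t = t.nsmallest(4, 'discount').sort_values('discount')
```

take 6 rows with smallest discount:
  product  discount  channel
3  Sensor         0      web
6  Gadget         1  partner
0  Gadget         3    phone
2  Sensor         5  partner
5  Gadget         7      web
1  Gadget        13   retail
take 4 rows with smallest discount:
  product  discount  channel
3  Sensor         0      web
6  Gadget         1  partner
0  Gadget         3    phone
2  Sensor         5  partner
sort by discount:
  product  discount  channel
3  Sensor         0      web
6  Gadget         1  partner
0  Gadget         3    phone
2  Sensor         5  partner
drop duplicate product (keep=last):
  product  discount  channel
0  Gadget         3    phone
2  Sensor         5  partner
So mean() = 4.0.

4.0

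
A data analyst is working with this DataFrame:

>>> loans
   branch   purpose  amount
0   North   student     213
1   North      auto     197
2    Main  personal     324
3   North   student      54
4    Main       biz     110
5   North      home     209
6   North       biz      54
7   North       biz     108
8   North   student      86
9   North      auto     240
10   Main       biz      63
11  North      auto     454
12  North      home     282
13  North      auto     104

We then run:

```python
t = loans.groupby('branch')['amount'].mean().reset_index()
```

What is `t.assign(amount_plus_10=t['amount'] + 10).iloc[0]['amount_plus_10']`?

group by branch, mean of amount:
branch
Main     165.666667
North    181.909091
Name: amount, dtype: float64
reset_index():
  branch      amount
0   Main  165.666667
1  North  181.909091
add column amount_plus_10 = t['amount'] + 10:
  branch      amount  amount_plus_10
0   Main  165.666667      175.666667
1  North  181.909091      191.909091

175.666666667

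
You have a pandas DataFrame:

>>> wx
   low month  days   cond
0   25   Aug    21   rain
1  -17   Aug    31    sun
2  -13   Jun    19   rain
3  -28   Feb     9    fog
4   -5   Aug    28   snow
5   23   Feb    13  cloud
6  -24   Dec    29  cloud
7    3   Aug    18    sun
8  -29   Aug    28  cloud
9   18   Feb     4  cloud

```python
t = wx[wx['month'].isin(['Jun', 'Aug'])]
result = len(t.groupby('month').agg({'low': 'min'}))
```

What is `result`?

2

filter rows where month in ['Jun', 'Aug']:
   low month  days   cond
0   25   Aug    21   rain
1  -17   Aug    31    sun
2  -13   Jun    19   rain
4   -5   Aug    28   snow
7    3   Aug    18    sun
8  -29   Aug    28  cloud
group by month, min of low:
       low
month     
Aug    -29
Jun    -13
Taking the number of rows gives 2.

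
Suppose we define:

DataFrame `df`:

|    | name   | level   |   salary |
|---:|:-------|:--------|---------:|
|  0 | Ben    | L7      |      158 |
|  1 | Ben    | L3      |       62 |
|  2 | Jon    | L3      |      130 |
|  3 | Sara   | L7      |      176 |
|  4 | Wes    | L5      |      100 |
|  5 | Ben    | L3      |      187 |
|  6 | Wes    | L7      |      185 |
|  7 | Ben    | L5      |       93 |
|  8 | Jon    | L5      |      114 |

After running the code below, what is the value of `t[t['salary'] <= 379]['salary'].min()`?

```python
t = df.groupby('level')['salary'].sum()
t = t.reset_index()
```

group by level, sum of salary:
level
L3    379
L5    307
L7    519
Name: salary, dtype: int64
reset_index():
  level  salary
0    L3     379
1    L5     307
2    L7     519
filter rows where salary <= 379:
  level  salary
0    L3     379
1    L5     307

307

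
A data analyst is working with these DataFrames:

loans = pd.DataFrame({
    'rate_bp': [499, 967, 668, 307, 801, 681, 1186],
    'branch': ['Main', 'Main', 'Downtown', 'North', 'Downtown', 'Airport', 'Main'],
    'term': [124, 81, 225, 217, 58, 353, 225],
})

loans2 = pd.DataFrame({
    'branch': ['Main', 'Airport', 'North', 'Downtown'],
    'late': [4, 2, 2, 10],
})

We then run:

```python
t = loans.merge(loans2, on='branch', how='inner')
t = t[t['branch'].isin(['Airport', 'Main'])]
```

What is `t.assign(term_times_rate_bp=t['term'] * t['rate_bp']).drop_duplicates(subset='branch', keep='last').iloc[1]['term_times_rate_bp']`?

266850

merge on 'branch' (how='inner') → 7 rows:
   rate_bp    branch  term  late
0      499      Main   124     4
1      967      Main    81     4
2      668  Downtown   225    10
3      307     North   217     2
4      801  Downtown    58    10
5      681   Airport   353     2
6     1186      Main   225     4
filter rows where branch in ['Airport', 'Main']:
   rate_bp   branch  term  late
0      499     Main   124     4
1      967     Main    81     4
5      681  Airport   353     2
6     1186     Main   225     4
add column term_times_rate_bp = t['term'] * t['rate_bp']:
   rate_bp   branch  term  late  term_times_rate_bp
0      499     Main   124     4               61876
1      967     Main    81     4               78327
5      681  Airport   353     2              240393
6     1186     Main   225     4              266850
drop duplicate branch (keep=last):
   rate_bp   branch  term  late  term_times_rate_bp
5      681  Airport   353     2              240393
6     1186     Main   225     4              266850
Reading off the value at position 1, column 'term_times_rate_bp', we get 266850.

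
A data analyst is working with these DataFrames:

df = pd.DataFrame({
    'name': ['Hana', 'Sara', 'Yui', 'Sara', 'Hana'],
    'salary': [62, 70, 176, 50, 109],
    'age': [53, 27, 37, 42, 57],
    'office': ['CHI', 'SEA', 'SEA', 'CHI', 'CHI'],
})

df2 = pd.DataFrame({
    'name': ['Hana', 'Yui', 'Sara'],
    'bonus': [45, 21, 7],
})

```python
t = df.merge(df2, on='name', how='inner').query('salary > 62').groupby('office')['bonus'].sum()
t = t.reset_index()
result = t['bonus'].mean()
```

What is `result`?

merge on 'name' (how='inner') → 5 rows:
   name  salary  age office  bonus
0  Hana      62   53    CHI     45
1  Sara      70   27    SEA      7
2   Yui     176   37    SEA     21
3  Sara      50   42    CHI      7
4  Hana     109   57    CHI     45
filter rows where salary > 62:
   name  salary  age office  bonus
1  Sara      70   27    SEA      7
2   Yui     176   37    SEA     21
4  Hana     109   57    CHI     45
group by office, sum of bonus:
office
CHI    45
SEA    28
Name: bonus, dtype: int64
reset_index():
  office  bonus
0    CHI     45
1    SEA     28
Taking the mean of column 'bonus' gives 36.5.

36.5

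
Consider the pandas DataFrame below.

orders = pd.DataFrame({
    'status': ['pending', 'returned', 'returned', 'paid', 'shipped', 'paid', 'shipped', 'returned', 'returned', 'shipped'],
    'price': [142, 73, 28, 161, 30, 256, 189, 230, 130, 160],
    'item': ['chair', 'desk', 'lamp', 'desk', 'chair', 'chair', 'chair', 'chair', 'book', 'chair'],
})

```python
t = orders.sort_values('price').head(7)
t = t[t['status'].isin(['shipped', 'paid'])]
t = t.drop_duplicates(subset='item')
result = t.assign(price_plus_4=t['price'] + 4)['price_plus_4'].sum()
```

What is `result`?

199

sort by price:
     status  price   item
2  returned     28   lamp
4   shipped     30  chair
1  returned     73   desk
8  returned    130   book
0   pending    142  chair
9   shipped    160  chair
3      paid    161   desk
6   shipped    189  chair
7  returned    230  chair
5      paid    256  chair
take first 7 rows:
     status  price   item
2  returned     28   lamp
4   shipped     30  chair
1  returned     73   desk
8  returned    130   book
0   pending    142  chair
9   shipped    160  chair
3      paid    161   desk
filter rows where status in ['shipped', 'paid']:
    status  price   item
4  shipped     30  chair
9  shipped    160  chair
3     paid    161   desk
drop duplicate item (keep=first):
    status  price   item
4  shipped     30  chair
3     paid    161   desk
add column price_plus_4 = t['price'] + 4:
    status  price   item  price_plus_4
4  shipped     30  chair            34
3     paid    161   desk           165
sum of column 'price_plus_4' → 199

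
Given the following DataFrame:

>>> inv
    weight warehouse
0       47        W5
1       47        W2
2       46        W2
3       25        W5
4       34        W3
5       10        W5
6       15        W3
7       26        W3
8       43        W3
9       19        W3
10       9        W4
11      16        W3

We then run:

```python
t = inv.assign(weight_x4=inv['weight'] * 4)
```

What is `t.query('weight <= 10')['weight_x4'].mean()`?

38.0

add column weight_x4 = inv['weight'] * 4:
    weight warehouse  weight_x4
0       47        W5        188
1       47        W2        188
2       46        W2        184
3       25        W5        100
4       34        W3        136
5       10        W5         40
6       15        W3         60
7       26        W3        104
8       43        W3        172
9       19        W3         76
10       9        W4         36
11      16        W3         64
filter rows where weight <= 10:
    weight warehouse  weight_x4
5       10        W5         40
10       9        W4         36
mean of column 'weight_x4' → 38.0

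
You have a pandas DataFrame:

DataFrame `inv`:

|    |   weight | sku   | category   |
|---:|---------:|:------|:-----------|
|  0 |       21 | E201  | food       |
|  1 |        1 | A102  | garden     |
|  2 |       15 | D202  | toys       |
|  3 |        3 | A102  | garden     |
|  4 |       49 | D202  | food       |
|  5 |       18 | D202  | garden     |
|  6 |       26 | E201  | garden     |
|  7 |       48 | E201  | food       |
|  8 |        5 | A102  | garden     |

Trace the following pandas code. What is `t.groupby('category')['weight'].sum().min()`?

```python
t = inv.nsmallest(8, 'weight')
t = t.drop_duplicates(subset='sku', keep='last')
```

take 8 rows with smallest weight:
   weight   sku category
1       1  A102   garden
3       3  A102   garden
8       5  A102   garden
2      15  D202     toys
5      18  D202   garden
0      21  E201     food
6      26  E201   garden
7      48  E201     food
drop duplicate sku (keep=last):
   weight   sku category
8       5  A102   garden
5      18  D202   garden
7      48  E201     food
group by category, sum of weight:
category
food      48
garden    23
Name: weight, dtype: int64
Finally, min of the resulting series = 23.

23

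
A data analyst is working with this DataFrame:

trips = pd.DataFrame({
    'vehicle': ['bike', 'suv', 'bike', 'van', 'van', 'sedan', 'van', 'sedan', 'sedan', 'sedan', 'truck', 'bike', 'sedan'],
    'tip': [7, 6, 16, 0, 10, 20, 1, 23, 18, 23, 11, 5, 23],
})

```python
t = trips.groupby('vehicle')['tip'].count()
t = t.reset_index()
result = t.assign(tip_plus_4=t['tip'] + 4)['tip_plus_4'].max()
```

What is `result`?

group by vehicle, count of tip:
vehicle
bike     3
sedan    5
suv      1
truck    1
van      3
Name: tip, dtype: int64
reset_index():
  vehicle  tip
0    bike    3
1   sedan    5
2     suv    1
3   truck    1
4     van    3
add column tip_plus_4 = t['tip'] + 4:
  vehicle  tip  tip_plus_4
0    bike    3           7
1   sedan    5           9
2     suv    1           5
3   truck    1           5
4     van    3           7

9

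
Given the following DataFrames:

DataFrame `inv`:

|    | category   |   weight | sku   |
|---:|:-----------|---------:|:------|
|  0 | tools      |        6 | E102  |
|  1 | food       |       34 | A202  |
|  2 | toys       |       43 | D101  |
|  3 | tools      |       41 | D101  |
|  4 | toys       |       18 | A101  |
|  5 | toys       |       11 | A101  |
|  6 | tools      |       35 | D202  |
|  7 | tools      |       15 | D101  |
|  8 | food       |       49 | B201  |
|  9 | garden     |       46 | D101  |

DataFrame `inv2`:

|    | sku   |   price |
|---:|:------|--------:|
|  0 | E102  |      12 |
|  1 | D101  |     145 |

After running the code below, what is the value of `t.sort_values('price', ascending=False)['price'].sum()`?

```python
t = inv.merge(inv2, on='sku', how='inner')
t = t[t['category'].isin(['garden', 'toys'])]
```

merge on 'sku' (how='inner') → 5 rows:
  category  weight   sku  price
0    tools       6  E102     12
1     toys      43  D101    145
2    tools      41  D101    145
3    tools      15  D101    145
4   garden      46  D101    145
filter rows where category in ['garden', 'toys']:
  category  weight   sku  price
1     toys      43  D101    145
4   garden      46  D101    145
sort by price descending:
  category  weight   sku  price
1     toys      43  D101    145
4   garden      46  D101    145

290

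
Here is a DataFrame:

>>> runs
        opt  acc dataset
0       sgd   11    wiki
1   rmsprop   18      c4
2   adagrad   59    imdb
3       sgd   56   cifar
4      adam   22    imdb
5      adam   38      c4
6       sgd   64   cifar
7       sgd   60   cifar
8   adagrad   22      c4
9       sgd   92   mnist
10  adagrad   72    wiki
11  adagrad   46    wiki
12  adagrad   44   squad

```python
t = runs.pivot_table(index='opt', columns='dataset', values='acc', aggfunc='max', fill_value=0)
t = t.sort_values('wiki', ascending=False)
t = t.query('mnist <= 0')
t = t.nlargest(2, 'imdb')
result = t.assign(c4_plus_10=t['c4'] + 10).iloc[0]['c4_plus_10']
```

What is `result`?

pivot: rows=opt, cols=dataset, max(acc):
dataset  c4  cifar  imdb  mnist  squad  wiki
opt                                         
adagrad  22      0    59      0     44    72
adam     38      0    22      0      0     0
rmsprop  18      0     0      0      0     0
sgd       0     64     0     92      0    11
sort by wiki descending:
dataset  c4  cifar  imdb  mnist  squad  wiki
opt                                         
adagrad  22      0    59      0     44    72
sgd       0     64     0     92      0    11
adam     38      0    22      0      0     0
rmsprop  18      0     0      0      0     0
filter rows where mnist <= 0:
dataset  c4  cifar  imdb  mnist  squad  wiki
opt                                         
adagrad  22      0    59      0     44    72
adam     38      0    22      0      0     0
rmsprop  18      0     0      0      0     0
take 2 rows with largest imdb:
dataset  c4  cifar  imdb  mnist  squad  wiki
opt                                         
adagrad  22      0    59      0     44    72
adam     38      0    22      0      0     0
add column c4_plus_10 = t['c4'] + 10:
dataset  c4  cifar  imdb  mnist  squad  wiki  c4_plus_10
opt                                                     
adagrad  22      0    59      0     44    72          32
adam     38      0    22      0      0     0          48

32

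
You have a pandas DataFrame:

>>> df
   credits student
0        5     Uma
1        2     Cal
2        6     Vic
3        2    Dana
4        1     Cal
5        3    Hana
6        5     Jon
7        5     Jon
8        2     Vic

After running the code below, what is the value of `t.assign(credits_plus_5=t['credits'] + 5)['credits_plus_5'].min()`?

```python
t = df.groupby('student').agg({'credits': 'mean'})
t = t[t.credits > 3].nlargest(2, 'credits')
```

group by student, mean of credits:
         credits
student         
Cal          1.5
Dana         2.0
Hana         3.0
Jon          5.0
Uma          5.0
Vic          4.0
filter rows where credits > 3:
         credits
student         
Jon          5.0
Uma          5.0
Vic          4.0
take 2 rows with largest credits:
         credits
student         
Jon          5.0
Uma          5.0
add column credits_plus_5 = t['credits'] + 5:
         credits  credits_plus_5
student                         
Jon          5.0            10.0
Uma          5.0            10.0
Taking the min of column 'credits_plus_5' gives 10.0.

10.0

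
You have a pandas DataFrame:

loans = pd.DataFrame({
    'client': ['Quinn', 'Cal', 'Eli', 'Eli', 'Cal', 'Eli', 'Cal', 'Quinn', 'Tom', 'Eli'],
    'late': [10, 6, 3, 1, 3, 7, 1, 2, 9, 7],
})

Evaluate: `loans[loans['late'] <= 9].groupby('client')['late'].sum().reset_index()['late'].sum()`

39

filter rows where late <= 9:
  client  late
1    Cal     6
2    Eli     3
3    Eli     1
4    Cal     3
5    Eli     7
6    Cal     1
7  Quinn     2
8    Tom     9
9    Eli     7
group by client, sum of late:
client
Cal      10
Eli      18
Quinn     2
Tom       9
Name: late, dtype: int64
reset_index():
  client  late
0    Cal    10
1    Eli    18
2  Quinn     2
3    Tom     9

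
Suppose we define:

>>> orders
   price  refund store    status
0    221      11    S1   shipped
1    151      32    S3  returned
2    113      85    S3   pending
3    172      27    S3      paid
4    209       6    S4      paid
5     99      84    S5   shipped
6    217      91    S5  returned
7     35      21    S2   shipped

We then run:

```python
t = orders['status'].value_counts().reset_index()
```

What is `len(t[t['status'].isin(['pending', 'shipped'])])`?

value_counts of status:
status
shipped     3
returned    2
paid        2
pending     1
Name: count, dtype: int64
reset_index():
     status  count
0   shipped      3
1  returned      2
2      paid      2
3   pending      1
filter rows where status in ['pending', 'shipped']:
    status  count
0  shipped      3
3  pending      1
Taking the number of rows gives 2.

2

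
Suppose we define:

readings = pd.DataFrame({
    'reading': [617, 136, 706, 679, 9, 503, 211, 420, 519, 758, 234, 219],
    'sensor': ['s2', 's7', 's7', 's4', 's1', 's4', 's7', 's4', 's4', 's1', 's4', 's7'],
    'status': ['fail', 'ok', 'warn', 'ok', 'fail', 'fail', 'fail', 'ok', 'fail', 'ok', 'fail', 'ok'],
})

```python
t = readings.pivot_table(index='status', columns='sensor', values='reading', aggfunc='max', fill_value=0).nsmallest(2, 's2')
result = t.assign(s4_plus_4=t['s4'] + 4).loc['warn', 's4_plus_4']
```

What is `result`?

4

pivot: rows=status, cols=sensor, max(reading):
sensor   s1   s2   s4   s7
status                    
fail      9  617  519  211
ok      758    0  679  219
warn      0    0    0  706
take 2 rows with smallest s2:
sensor   s1  s2   s4   s7
status                   
ok      758   0  679  219
warn      0   0    0  706
add column s4_plus_4 = t['s4'] + 4:
sensor   s1  s2   s4   s7  s4_plus_4
status                              
ok      758   0  679  219        683
warn      0   0    0  706          4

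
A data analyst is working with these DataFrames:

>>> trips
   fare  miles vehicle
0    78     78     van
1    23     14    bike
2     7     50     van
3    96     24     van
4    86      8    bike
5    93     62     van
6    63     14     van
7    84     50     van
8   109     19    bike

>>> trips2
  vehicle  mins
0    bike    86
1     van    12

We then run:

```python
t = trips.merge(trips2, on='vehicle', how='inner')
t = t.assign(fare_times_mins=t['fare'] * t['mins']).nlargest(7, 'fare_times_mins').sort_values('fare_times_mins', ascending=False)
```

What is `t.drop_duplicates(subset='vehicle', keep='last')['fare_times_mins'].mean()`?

merge on 'vehicle' (how='inner') → 9 rows:
   fare  miles vehicle  mins
0    78     78     van    12
1    23     14    bike    86
2     7     50     van    12
3    96     24     van    12
4    86      8    bike    86
5    93     62     van    12
6    63     14     van    12
7    84     50     van    12
8   109     19    bike    86
add column fare_times_mins = t['fare'] * t['mins']:
   fare  miles vehicle  mins  fare_times_mins
0    78     78     van    12              936
1    23     14    bike    86             1978
2     7     50     van    12               84
3    96     24     van    12             1152
4    86      8    bike    86             7396
5    93     62     van    12             1116
6    63     14     van    12              756
7    84     50     van    12             1008
8   109     19    bike    86             9374
take 7 rows with largest fare_times_mins:
   fare  miles vehicle  mins  fare_times_mins
8   109     19    bike    86             9374
4    86      8    bike    86             7396
1    23     14    bike    86             1978
3    96     24     van    12             1152
5    93     62     van    12             1116
7    84     50     van    12             1008
0    78     78     van    12              936
sort by fare_times_mins descending:
   fare  miles vehicle  mins  fare_times_mins
8   109     19    bike    86             9374
4    86      8    bike    86             7396
1    23     14    bike    86             1978
3    96     24     van    12             1152
5    93     62     van    12             1116
7    84     50     van    12             1008
0    78     78     van    12              936
drop duplicate vehicle (keep=last):
   fare  miles vehicle  mins  fare_times_mins
1    23     14    bike    86             1978
0    78     78     van    12              936
mean of column 'fare_times_mins' → 1457.0

1457.0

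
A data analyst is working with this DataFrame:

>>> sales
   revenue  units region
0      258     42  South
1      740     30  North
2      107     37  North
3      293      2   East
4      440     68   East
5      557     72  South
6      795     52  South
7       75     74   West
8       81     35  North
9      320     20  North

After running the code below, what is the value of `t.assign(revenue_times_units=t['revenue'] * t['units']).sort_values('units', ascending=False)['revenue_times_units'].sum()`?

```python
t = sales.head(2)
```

33036

take first 2 rows:
   revenue  units region
0      258     42  South
1      740     30  North
add column revenue_times_units = t['revenue'] * t['units']:
   revenue  units region  revenue_times_units
0      258     42  South                10836
1      740     30  North                22200
sort by units descending:
   revenue  units region  revenue_times_units
0      258     42  South                10836
1      740     30  North                22200
Taking the sum of column 'revenue_times_units' gives 33036.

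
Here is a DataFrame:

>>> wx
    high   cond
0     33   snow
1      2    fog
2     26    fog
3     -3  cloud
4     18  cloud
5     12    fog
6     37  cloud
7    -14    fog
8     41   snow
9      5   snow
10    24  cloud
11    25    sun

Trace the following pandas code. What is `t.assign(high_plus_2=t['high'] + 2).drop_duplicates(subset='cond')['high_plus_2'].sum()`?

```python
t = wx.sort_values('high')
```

21

sort by high:
    high   cond
7    -14    fog
3     -3  cloud
1      2    fog
9      5   snow
5     12    fog
4     18  cloud
10    24  cloud
11    25    sun
2     26    fog
0     33   snow
6     37  cloud
8     41   snow
add column high_plus_2 = t['high'] + 2:
    high   cond  high_plus_2
7    -14    fog          -12
3     -3  cloud           -1
1      2    fog            4
9      5   snow            7
5     12    fog           14
4     18  cloud           20
10    24  cloud           26
11    25    sun           27
2     26    fog           28
0     33   snow           35
6     37  cloud           39
8     41   snow           43
drop duplicate cond (keep=first):
    high   cond  high_plus_2
7    -14    fog          -12
3     -3  cloud           -1
9      5   snow            7
11    25    sun           27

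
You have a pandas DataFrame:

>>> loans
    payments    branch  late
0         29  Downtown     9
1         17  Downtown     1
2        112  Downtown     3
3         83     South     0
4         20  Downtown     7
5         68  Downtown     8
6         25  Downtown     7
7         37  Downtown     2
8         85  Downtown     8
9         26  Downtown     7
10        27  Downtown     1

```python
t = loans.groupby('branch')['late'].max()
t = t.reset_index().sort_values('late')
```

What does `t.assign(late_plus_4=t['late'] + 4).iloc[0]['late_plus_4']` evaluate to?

4

group by branch, max of late:
branch
Downtown    9
South       0
Name: late, dtype: int64
reset_index():
     branch  late
0  Downtown     9
1     South     0
sort by late:
     branch  late
1     South     0
0  Downtown     9
add column late_plus_4 = t['late'] + 4:
     branch  late  late_plus_4
1     South     0            4
0  Downtown     9           13
The value at position 0, column 'late_plus_4' is 4.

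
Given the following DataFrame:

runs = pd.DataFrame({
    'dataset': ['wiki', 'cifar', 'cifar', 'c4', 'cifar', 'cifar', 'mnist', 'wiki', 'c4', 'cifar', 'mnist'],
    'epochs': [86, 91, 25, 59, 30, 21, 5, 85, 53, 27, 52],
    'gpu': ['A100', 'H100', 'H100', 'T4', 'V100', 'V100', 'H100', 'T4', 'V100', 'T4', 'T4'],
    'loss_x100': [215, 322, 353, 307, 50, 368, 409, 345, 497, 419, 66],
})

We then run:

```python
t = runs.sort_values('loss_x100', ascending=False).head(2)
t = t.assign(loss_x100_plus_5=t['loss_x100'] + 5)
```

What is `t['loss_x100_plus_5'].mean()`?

463.0

sort by loss_x100 descending:
   dataset  epochs   gpu  loss_x100
8       c4      53  V100        497
9    cifar      27    T4        419
6    mnist       5  H100        409
5    cifar      21  V100        368
2    cifar      25  H100        353
7     wiki      85    T4        345
1    cifar      91  H100        322
3       c4      59    T4        307
0     wiki      86  A100        215
10   mnist      52    T4         66
4    cifar      30  V100         50
take first 2 rows:
  dataset  epochs   gpu  loss_x100
8      c4      53  V100        497
9   cifar      27    T4        419
add column loss_x100_plus_5 = t['loss_x100'] + 5:
  dataset  epochs   gpu  loss_x100  loss_x100_plus_5
8      c4      53  V100        497               502
9   cifar      27    T4        419               424
Taking the mean of column 'loss_x100_plus_5' gives 463.0.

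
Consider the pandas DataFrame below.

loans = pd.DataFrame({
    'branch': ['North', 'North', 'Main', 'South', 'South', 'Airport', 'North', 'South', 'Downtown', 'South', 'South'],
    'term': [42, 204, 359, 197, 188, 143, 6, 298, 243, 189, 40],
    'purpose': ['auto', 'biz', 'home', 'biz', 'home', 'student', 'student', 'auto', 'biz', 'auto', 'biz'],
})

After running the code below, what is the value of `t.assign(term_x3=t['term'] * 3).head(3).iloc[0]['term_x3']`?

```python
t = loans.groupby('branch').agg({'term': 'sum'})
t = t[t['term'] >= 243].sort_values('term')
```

729

group by branch, sum of term:
          term
branch        
Airport    143
Downtown   243
Main       359
North      252
South      912
filter rows where term >= 243:
          term
branch        
Downtown   243
Main       359
North      252
South      912
sort by term:
          term
branch        
Downtown   243
North      252
Main       359
South      912
add column term_x3 = t['term'] * 3:
          term  term_x3
branch                 
Downtown   243      729
North      252      756
Main       359     1077
South      912     2736
take first 3 rows:
          term  term_x3
branch                 
Downtown   243      729
North      252      756
Main       359     1077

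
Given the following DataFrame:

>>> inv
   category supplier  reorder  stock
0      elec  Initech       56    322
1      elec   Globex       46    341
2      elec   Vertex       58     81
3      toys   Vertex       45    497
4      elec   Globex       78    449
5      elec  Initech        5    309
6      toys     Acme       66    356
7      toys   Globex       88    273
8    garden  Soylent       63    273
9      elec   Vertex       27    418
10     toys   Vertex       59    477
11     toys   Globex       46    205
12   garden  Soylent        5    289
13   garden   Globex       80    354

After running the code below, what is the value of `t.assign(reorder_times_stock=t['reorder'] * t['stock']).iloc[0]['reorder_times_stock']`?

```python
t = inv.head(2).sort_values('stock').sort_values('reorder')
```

take first 2 rows:
  category supplier  reorder  stock
0     elec  Initech       56    322
1     elec   Globex       46    341
sort by stock:
  category supplier  reorder  stock
0     elec  Initech       56    322
1     elec   Globex       46    341
sort by reorder:
  category supplier  reorder  stock
1     elec   Globex       46    341
0     elec  Initech       56    322
add column reorder_times_stock = t['reorder'] * t['stock']:
  category supplier  reorder  stock  reorder_times_stock
1     elec   Globex       46    341                15686
0     elec  Initech       56    322                18032
value at position 0, column 'reorder_times_stock' → 15686

15686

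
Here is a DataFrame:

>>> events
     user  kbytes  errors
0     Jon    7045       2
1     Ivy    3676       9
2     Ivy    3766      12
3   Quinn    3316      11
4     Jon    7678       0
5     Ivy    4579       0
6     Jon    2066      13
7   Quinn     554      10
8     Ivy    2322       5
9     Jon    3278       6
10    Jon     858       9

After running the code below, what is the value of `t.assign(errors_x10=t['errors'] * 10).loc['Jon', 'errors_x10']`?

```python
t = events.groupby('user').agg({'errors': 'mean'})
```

60.0

group by user, mean of errors:
       errors
user         
Ivy       6.5
Jon       6.0
Quinn    10.5
add column errors_x10 = t['errors'] * 10:
       errors  errors_x10
user                     
Ivy       6.5        65.0
Jon       6.0        60.0
Quinn    10.5       105.0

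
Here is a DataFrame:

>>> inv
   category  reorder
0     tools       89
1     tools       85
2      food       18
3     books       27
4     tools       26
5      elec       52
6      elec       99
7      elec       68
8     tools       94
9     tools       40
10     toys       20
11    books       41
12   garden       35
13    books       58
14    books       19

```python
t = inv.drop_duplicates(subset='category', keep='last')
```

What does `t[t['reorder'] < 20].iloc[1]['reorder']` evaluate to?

drop duplicate category (keep=last):
   category  reorder
2      food       18
7      elec       68
9     tools       40
10     toys       20
12   garden       35
14    books       19
filter rows where reorder < 20:
   category  reorder
2      food       18
14    books       19

19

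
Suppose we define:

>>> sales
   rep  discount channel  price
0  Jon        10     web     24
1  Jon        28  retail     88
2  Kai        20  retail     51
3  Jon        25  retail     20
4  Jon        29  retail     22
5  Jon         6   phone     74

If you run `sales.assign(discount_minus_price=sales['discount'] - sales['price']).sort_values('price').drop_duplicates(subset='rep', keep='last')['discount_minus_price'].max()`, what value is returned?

add column discount_minus_price = sales['discount'] - sales['price']:
   rep  discount channel  price  discount_minus_price
0  Jon        10     web     24                   -14
1  Jon        28  retail     88                   -60
2  Kai        20  retail     51                   -31
3  Jon        25  retail     20                     5
4  Jon        29  retail     22                     7
5  Jon         6   phone     74                   -68
sort by price:
   rep  discount channel  price  discount_minus_price
3  Jon        25  retail     20                     5
4  Jon        29  retail     22                     7
0  Jon        10     web     24                   -14
2  Kai        20  retail     51                   -31
5  Jon         6   phone     74                   -68
1  Jon        28  retail     88                   -60
drop duplicate rep (keep=last):
   rep  discount channel  price  discount_minus_price
2  Kai        20  retail     51                   -31
1  Jon        28  retail     88                   -60
Reading off the max of column 'discount_minus_price', we get -31.

-31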